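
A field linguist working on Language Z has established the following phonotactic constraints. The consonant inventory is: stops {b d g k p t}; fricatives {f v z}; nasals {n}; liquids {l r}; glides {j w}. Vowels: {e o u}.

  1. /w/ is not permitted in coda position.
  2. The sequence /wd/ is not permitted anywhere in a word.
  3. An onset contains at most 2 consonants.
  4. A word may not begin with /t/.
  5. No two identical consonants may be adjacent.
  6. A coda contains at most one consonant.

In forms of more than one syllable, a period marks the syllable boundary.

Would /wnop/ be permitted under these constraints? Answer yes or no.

/wnop/ — σ1 onset /wn/ (2C), coda /p/ ok → permitted

yes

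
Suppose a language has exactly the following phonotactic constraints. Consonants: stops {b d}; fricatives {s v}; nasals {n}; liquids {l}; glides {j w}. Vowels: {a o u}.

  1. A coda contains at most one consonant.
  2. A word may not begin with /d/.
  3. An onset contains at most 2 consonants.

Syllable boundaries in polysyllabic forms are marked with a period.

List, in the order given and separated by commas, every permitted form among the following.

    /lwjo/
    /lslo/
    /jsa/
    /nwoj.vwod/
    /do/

/lwjo/ — violates constraint 3: syllable 1 onset /lwj/ has 3 consonants (> 2) → not permitted
/lslo/ — violates constraint 3: syllable 1 onset /lsl/ has 3 consonants (> 2) → not permitted
/jsa/ — σ1 onset /js/ (2C), coda /∅/ ok → permitted
/nwoj.vwod/ — σ1 onset /nw/ (2C), coda /j/ ok; σ2 onset /vw/ (2C), coda /d/ ok → permitted
/do/ — violates constraint 2: word begins with /d/ → not permitted

/jsa/, /nwoj.vwod/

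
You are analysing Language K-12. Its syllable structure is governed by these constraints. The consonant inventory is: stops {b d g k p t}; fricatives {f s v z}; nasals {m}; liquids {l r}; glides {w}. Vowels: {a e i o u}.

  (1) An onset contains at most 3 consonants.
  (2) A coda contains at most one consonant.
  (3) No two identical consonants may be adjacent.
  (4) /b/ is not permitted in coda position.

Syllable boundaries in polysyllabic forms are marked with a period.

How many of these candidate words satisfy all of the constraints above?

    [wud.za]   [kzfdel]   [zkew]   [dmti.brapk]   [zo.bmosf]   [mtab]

[wud.za] — σ1 onset /w/, coda /d/ ok; σ2 onset /z/, coda /∅/ ok → well-formed
[kzfdel] — violates constraint 1: syllable 1 onset /kzfd/ has 4 consonants (> 3) → ill-formed
[zkew] — σ1 onset /zk/ (2C), coda /w/ ok → well-formed
[dmti.brapk] — violates constraint 2: syllable 2 coda /pk/ has 2 consonants (> 1) → ill-formed
[zo.bmosf] — violates constraint 2: syllable 2 coda /sf/ has 2 consonants (> 1) → ill-formed
[mtab] — violates constraint 4: syllable 1 coda contains /b/ → ill-formed
Well-formed: [wud.za], [zkew] → 2.

2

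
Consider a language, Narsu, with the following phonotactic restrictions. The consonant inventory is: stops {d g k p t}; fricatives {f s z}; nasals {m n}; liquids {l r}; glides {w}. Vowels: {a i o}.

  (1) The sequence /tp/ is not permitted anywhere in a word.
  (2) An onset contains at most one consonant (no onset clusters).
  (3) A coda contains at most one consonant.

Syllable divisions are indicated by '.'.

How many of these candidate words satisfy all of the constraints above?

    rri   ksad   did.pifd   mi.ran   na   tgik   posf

2

rri — violates constraint 2: syllable 1 onset /rr/ has 2 consonants (> 1) → ill-formed
ksad — violates constraint 2: syllable 1 onset /ks/ has 2 consonants (> 1) → ill-formed
did.pifd — violates constraint 3: syllable 2 coda /fd/ has 2 consonants (> 1) → ill-formed
mi.ran — σ1 onset /m/, coda /∅/ ok; σ2 onset /r/, coda /n/ ok → well-formed
na — σ1 onset /n/, coda /∅/ ok → well-formed
tgik — violates constraint 2: syllable 1 onset /tg/ has 2 consonants (> 1) → ill-formed
posf — violates constraint 3: syllable 1 coda /sf/ has 2 consonants (> 1) → ill-formed
Well-formed: mi.ran, na → 2.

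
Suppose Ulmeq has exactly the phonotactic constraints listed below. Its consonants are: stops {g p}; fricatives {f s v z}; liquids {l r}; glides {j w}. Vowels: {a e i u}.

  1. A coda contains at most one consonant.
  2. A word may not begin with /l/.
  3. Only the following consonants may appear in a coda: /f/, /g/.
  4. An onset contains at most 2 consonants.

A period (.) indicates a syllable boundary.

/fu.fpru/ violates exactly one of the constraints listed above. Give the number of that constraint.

/fu.fpru/: syllable 2 onset /fpr/ has 3 consonants (> 2).
This is a violation of constraint 4: "An onset contains at most 2 consonants."
The remaining constraints (1, 2, 3) are satisfied.

4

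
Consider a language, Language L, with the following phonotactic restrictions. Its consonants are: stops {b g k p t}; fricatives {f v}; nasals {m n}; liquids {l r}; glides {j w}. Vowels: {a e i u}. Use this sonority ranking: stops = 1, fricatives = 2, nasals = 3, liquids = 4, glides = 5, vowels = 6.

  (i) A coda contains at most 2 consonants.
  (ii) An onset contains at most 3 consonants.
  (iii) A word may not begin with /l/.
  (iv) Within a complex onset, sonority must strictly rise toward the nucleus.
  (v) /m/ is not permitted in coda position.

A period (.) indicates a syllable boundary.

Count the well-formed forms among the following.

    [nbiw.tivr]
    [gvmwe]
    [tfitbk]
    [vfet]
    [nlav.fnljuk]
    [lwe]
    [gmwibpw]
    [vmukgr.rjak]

0

[nbiw.tivr] — violates constraint (iv): syllable 1 onset /nb/: /n/ (nasal, 3) → /b/ (stop, 1) does not rise → ill-formed
[gvmwe] — violates constraint (ii): syllable 1 onset /gvmw/ has 4 consonants (> 3) → ill-formed
[tfitbk] — violates constraint (i): syllable 1 coda /tbk/ has 3 consonants (> 2) → ill-formed
[vfet] — violates constraint (iv): syllable 1 onset /vf/: /v/ (fricative, 2) → /f/ (fricative, 2) does not rise → ill-formed
[nlav.fnljuk] — violates constraint (ii): syllable 2 onset /fnlj/ has 4 consonants (> 3) → ill-formed
[lwe] — violates constraint (iii): word begins with /l/ → ill-formed
[gmwibpw] — violates constraint (i): syllable 1 coda /bpw/ has 3 consonants (> 2) → ill-formed
[vmukgr.rjak] — violates constraint (i): syllable 1 coda /kgr/ has 3 consonants (> 2) → ill-formed
No form is well-formed → 0.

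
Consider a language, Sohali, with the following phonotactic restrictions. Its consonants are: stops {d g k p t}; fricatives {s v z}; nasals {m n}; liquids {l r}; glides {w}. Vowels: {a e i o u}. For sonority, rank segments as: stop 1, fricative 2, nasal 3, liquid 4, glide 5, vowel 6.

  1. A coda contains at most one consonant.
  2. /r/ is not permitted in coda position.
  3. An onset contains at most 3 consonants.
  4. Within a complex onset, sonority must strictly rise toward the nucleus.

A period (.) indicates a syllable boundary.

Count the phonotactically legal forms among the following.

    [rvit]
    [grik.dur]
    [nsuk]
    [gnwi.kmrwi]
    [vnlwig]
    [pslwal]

[rvit] — violates constraint 4: syllable 1 onset /rv/: /r/ (liquid, 4) → /v/ (fricative, 2) does not rise → phonotactically illegal
[grik.dur] — violates constraint 2: syllable 2 coda contains /r/ → phonotactically illegal
[nsuk] — violates constraint 4: syllable 1 onset /ns/: /n/ (nasal, 3) → /s/ (fricative, 2) does not rise → phonotactically illegal
[gnwi.kmrwi] — violates constraint 3: syllable 2 onset /kmrw/ has 4 consonants (> 3) → phonotactically illegal
[vnlwig] — violates constraint 3: syllable 1 onset /vnlw/ has 4 consonants (> 3) → phonotactically illegal
[pslwal] — violates constraint 3: syllable 1 onset /pslw/ has 4 consonants (> 3) → phonotactically illegal
No form is phonotactically legal → 0.

0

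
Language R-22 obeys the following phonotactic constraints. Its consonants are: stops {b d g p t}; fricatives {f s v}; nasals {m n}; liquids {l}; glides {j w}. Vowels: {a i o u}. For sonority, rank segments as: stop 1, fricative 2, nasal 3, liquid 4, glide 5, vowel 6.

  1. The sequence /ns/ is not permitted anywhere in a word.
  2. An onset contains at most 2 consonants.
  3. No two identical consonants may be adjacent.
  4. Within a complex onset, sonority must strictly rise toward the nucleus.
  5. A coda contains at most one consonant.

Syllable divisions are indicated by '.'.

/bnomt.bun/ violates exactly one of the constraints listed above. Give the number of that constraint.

/bnomt.bun/: syllable 1 coda /mt/ has 2 consonants (> 1).
This is a violation of constraint 5: "A coda contains at most one consonant."
The remaining constraints (1, 2, 3, 4) are satisfied.

5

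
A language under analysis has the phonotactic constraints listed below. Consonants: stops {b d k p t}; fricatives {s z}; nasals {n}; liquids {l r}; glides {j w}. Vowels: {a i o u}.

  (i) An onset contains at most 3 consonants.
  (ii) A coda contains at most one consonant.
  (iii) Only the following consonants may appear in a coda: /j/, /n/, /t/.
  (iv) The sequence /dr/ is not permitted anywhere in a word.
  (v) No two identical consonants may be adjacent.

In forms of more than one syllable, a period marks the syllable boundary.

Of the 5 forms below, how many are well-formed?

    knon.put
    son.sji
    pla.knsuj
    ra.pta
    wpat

5

knon.put — σ1 onset /kn/ (2C), coda /n/ ok; σ2 onset /p/, coda /t/ ok → well-formed
son.sji — σ1 onset /s/, coda /n/ ok; σ2 onset /sj/ (2C), coda /∅/ ok → well-formed
pla.knsuj — σ1 onset /pl/ (2C), coda /∅/ ok; σ2 onset /kns/ (3C), coda /j/ ok → well-formed
ra.pta — σ1 onset /r/, coda /∅/ ok; σ2 onset /pt/ (2C), coda /∅/ ok → well-formed
wpat — σ1 onset /wp/ (2C), coda /t/ ok → well-formed
Well-formed: knon.put, son.sji, pla.knsuj, ra.pta, wpat → 5.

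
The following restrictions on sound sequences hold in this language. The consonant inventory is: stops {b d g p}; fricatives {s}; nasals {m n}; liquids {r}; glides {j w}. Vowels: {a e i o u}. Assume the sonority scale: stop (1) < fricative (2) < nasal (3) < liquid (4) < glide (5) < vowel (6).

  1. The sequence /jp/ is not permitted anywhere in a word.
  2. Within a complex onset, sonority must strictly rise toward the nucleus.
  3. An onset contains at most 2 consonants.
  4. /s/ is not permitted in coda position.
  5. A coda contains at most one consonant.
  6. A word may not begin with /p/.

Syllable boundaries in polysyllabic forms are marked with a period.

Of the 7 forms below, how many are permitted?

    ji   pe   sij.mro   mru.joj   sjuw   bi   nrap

6

ji — σ1 onset /j/, coda /∅/ ok → permitted
pe — violates constraint 6: word begins with /p/ → not permitted
sij.mro — σ1 onset /s/, coda /j/ ok; σ2 onset /mr/ (3→4 rises), coda /∅/ ok → permitted
mru.joj — σ1 onset /mr/ (3→4 rises), coda /∅/ ok; σ2 onset /j/, coda /j/ ok → permitted
sjuw — σ1 onset /sj/ (2→5 rises), coda /w/ ok → permitted
bi — σ1 onset /b/, coda /∅/ ok → permitted
nrap — σ1 onset /nr/ (3→4 rises), coda /p/ ok → permitted
Permitted: ji, sij.mro, mru.joj, sjuw, bi, nrap → 6.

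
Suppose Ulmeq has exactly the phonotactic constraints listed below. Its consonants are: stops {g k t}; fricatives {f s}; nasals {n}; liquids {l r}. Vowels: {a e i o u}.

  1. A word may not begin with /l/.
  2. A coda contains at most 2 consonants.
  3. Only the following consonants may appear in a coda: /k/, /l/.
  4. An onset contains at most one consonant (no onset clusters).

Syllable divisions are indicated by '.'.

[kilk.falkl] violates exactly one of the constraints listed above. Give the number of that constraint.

2

[kilk.falkl]: syllable 2 coda /lkl/ has 3 consonants (> 2).
This is a violation of constraint 2: "A coda contains at most 2 consonants."
The remaining constraints (1, 3, 4) are satisfied.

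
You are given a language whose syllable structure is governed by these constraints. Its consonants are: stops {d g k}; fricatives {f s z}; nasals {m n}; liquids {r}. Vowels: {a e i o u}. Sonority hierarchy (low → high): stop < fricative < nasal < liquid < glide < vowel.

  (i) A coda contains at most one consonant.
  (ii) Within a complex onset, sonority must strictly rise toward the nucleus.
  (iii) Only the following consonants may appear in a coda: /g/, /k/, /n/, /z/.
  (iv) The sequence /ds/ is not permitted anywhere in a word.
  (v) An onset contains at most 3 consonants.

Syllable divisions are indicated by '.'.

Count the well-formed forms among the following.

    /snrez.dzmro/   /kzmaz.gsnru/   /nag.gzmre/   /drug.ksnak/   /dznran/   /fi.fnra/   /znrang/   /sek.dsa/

2

/snrez.dzmro/ — violates constraint (v): syllable 2 onset /dzmr/ has 4 consonants (> 3) → ill-formed
/kzmaz.gsnru/ — violates constraint (v): syllable 2 onset /gsnr/ has 4 consonants (> 3) → ill-formed
/nag.gzmre/ — violates constraint (v): syllable 2 onset /gzmr/ has 4 consonants (> 3) → ill-formed
/drug.ksnak/ — σ1 onset /dr/ (1→4 rises), coda /g/ ok; σ2 onset /ksn/ (1→2→3 rises), coda /k/ ok → well-formed
/dznran/ — violates constraint (v): syllable 1 onset /dznr/ has 4 consonants (> 3) → ill-formed
/fi.fnra/ — σ1 onset /f/, coda /∅/ ok; σ2 onset /fnr/ (2→3→4 rises), coda /∅/ ok → well-formed
/znrang/ — violates constraint (i): syllable 1 coda /ng/ has 2 consonants (> 1) → ill-formed
/sek.dsa/ — violates constraint (iv): contains banned sequence /ds/ → ill-formed
Well-formed: /drug.ksnak/, /fi.fnra/ → 2.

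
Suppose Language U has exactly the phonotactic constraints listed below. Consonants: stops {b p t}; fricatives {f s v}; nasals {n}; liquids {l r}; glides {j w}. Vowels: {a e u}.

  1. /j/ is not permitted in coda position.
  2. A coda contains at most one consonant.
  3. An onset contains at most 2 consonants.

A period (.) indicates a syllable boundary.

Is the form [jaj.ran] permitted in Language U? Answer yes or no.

no

[jaj.ran] — violates constraint 1: syllable 1 coda contains /j/ → not permitted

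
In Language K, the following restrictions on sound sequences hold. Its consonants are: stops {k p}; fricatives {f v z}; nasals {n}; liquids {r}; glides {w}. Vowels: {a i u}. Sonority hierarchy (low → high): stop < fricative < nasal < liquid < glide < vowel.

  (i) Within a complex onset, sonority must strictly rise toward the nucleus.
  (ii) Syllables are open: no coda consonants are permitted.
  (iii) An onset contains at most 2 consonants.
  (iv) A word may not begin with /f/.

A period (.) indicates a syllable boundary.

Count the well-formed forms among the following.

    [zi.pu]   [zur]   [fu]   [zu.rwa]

[zi.pu] — σ1 onset /z/, coda /∅/ ok; σ2 onset /p/, coda /∅/ ok → well-formed
[zur] — violates constraint (ii): syllable 1 coda /r/ has 1 consonant (> 0) → ill-formed
[fu] — violates constraint (iv): word begins with /f/ → ill-formed
[zu.rwa] — σ1 onset /z/, coda /∅/ ok; σ2 onset /rw/ (4→5 rises), coda /∅/ ok → well-formed
Well-formed: [zi.pu], [zu.rwa] → 2.

2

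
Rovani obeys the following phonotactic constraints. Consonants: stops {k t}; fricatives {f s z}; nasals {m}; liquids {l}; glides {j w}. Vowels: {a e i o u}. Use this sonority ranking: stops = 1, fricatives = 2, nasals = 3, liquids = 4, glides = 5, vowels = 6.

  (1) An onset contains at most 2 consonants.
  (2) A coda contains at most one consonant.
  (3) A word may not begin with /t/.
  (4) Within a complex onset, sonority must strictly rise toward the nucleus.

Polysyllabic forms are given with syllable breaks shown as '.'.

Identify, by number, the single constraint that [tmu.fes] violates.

[tmu.fes]: word begins with /t/.
This is a violation of constraint 3: "A word may not begin with /t/."
The remaining constraints (1, 2, 4) are satisfied.

3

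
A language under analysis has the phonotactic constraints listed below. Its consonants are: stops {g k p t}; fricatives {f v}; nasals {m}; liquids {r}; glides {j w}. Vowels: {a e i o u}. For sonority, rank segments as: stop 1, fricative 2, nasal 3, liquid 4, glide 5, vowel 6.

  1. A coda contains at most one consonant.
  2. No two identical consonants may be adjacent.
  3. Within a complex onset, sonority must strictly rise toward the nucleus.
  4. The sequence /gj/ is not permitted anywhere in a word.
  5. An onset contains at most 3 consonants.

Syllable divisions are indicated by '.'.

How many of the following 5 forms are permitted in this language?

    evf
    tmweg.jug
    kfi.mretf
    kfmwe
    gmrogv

evf — violates constraint 1: syllable 1 coda /vf/ has 2 consonants (> 1) → not permitted
tmweg.jug — violates constraint 4: contains banned sequence /gj/ → not permitted
kfi.mretf — violates constraint 1: syllable 2 coda /tf/ has 2 consonants (> 1) → not permitted
kfmwe — violates constraint 5: syllable 1 onset /kfmw/ has 4 consonants (> 3) → not permitted
gmrogv — violates constraint 1: syllable 1 coda /gv/ has 2 consonants (> 1) → not permitted
No form is permitted → 0.

0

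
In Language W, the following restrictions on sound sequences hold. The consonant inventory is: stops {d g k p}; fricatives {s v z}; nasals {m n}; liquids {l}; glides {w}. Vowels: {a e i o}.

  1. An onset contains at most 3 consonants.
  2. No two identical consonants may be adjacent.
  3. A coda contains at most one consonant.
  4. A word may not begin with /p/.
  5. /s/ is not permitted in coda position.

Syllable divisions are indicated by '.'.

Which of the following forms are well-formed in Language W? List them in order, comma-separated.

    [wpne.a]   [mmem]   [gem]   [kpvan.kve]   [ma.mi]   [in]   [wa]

[wpne.a], [gem], [kpvan.kve], [ma.mi], [in], [wa]

[wpne.a] — σ1 onset /wpn/ (3C), coda /∅/ ok; σ2 onset /∅/, coda /∅/ ok → well-formed
[mmem] — violates constraint 2: adjacent identical consonants /mm/ → ill-formed
[gem] — σ1 onset /g/, coda /m/ ok → well-formed
[kpvan.kve] — σ1 onset /kpv/ (3C), coda /n/ ok; σ2 onset /kv/ (2C), coda /∅/ ok → well-formed
[ma.mi] — σ1 onset /m/, coda /∅/ ok; σ2 onset /m/, coda /∅/ ok → well-formed
[in] — σ1 onset /∅/, coda /n/ ok → well-formed
[wa] — σ1 onset /w/, coda /∅/ ok → well-formed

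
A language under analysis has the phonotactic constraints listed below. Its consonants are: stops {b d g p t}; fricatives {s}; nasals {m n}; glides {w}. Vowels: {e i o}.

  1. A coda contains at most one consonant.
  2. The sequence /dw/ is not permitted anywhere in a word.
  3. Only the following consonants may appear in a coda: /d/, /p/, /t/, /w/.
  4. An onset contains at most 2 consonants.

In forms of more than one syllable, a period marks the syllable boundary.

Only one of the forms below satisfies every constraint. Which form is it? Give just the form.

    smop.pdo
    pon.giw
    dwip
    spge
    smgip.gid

smop.pdo

smop.pdo — σ1 onset /sm/ (2C), coda /p/ ok; σ2 onset /pd/ (2C), coda /∅/ ok → permitted
pon.giw — violates constraint 3: syllable 1 coda contains /n/, which is not a licensed coda consonant → not permitted
dwip — violates constraint 2: contains banned sequence /dw/ → not permitted
spge — violates constraint 4: syllable 1 onset /spg/ has 3 consonants (> 2) → not permitted
smgip.gid — violates constraint 4: syllable 1 onset /smg/ has 3 consonants (> 2) → not permitted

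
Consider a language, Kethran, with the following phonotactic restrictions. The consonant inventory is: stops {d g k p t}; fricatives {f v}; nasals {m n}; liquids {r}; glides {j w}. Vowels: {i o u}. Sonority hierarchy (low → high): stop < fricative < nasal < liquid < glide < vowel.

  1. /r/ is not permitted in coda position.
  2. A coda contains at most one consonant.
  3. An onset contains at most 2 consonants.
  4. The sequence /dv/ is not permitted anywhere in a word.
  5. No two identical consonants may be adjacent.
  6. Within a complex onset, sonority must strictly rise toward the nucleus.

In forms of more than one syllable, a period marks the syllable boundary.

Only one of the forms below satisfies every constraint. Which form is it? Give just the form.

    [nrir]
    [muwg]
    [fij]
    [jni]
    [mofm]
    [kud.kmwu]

[fij]

[nrir] — violates constraint 1: syllable 1 coda contains /r/ → not permitted
[muwg] — violates constraint 2: syllable 1 coda /wg/ has 2 consonants (> 1) → not permitted
[fij] — σ1 onset /f/, coda /j/ ok → permitted
[jni] — violates constraint 6: syllable 1 onset /jn/: /j/ (glide, 5) → /n/ (nasal, 3) does not rise → not permitted
[mofm] — violates constraint 2: syllable 1 coda /fm/ has 2 consonants (> 1) → not permitted
[kud.kmwu] — violates constraint 3: syllable 2 onset /kmw/ has 3 consonants (> 2) → not permitted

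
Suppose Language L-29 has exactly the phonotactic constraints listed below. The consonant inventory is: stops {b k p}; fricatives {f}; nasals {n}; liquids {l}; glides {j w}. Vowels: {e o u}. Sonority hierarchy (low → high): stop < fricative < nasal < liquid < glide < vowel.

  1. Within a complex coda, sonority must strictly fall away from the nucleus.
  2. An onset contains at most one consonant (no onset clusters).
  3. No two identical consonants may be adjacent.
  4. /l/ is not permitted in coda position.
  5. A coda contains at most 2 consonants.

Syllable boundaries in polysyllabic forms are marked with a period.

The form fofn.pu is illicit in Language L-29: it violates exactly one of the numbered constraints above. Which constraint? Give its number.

fofn.pu: syllable 1 coda /fn/: /f/ (fricative, 2) → /n/ (nasal, 3) does not fall.
This is a violation of constraint 1: "Within a complex coda, sonority must strictly fall away from the nucleus."
The remaining constraints (2, 3, 4, 5) are satisfied.

1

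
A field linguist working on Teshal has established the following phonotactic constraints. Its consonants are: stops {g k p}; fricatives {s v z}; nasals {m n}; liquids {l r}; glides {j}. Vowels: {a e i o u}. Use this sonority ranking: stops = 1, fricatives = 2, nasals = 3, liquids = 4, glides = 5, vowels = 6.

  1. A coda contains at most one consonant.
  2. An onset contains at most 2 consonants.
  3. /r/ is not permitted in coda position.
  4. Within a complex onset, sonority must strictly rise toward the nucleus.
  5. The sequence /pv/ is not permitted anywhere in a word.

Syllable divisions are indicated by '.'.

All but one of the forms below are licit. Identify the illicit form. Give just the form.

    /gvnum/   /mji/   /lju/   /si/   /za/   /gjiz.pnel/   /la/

/gvnum/

/gvnum/ — violates constraint 2: syllable 1 onset /gvn/ has 3 consonants (> 2) → illicit
/mji/ — σ1 onset /mj/ (3→5 rises), coda /∅/ ok → licit
/lju/ — σ1 onset /lj/ (4→5 rises), coda /∅/ ok → licit
/si/ — σ1 onset /s/, coda /∅/ ok → licit
/za/ — σ1 onset /z/, coda /∅/ ok → licit
/gjiz.pnel/ — σ1 onset /gj/ (1→5 rises), coda /z/ ok; σ2 onset /pn/ (1→3 rises), coda /l/ ok → licit
/la/ — σ1 onset /l/, coda /∅/ ok → licit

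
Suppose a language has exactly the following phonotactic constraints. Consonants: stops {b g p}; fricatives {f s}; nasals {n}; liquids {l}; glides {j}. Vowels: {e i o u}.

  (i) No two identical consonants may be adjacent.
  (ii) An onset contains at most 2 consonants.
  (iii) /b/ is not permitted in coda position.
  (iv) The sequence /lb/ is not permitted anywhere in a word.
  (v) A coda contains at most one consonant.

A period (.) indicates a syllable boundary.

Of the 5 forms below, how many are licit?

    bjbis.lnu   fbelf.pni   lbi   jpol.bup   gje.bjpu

bjbis.lnu — violates constraint (ii): syllable 1 onset /bjb/ has 3 consonants (> 2) → illicit
fbelf.pni — violates constraint (v): syllable 1 coda /lf/ has 2 consonants (> 1) → illicit
lbi — violates constraint (iv): contains banned sequence /lb/ → illicit
jpol.bup — violates constraint (iv): contains banned sequence /lb/ → illicit
gje.bjpu — violates constraint (ii): syllable 2 onset /bjp/ has 3 consonants (> 2) → illicit
No form is licit → 0.

0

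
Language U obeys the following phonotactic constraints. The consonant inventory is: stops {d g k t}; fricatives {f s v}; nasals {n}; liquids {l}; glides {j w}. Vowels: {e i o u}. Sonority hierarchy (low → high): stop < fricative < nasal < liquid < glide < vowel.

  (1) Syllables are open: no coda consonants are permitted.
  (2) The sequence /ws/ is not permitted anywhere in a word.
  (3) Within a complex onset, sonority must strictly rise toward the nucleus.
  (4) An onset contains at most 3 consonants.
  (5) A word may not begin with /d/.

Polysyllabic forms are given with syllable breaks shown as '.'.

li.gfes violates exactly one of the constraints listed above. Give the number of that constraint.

1

li.gfes: syllable 2 coda /s/ has 1 consonant (> 0).
This is a violation of constraint 1: "Syllables are open: no coda consonants are permitted."
The remaining constraints (2, 3, 4, 5) are satisfied.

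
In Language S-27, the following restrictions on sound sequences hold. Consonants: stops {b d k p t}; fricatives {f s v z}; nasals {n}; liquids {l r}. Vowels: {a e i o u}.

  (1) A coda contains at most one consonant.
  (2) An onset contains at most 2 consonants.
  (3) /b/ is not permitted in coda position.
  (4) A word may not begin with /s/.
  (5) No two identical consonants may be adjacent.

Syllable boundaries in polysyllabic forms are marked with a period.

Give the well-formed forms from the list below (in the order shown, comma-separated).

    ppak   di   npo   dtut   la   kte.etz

di, npo, dtut, la

ppak — violates constraint 5: adjacent identical consonants /pp/ → ill-formed
di — σ1 onset /d/, coda /∅/ ok → well-formed
npo — σ1 onset /np/ (2C), coda /∅/ ok → well-formed
dtut — σ1 onset /dt/ (2C), coda /t/ ok → well-formed
la — σ1 onset /l/, coda /∅/ ok → well-formed
kte.etz — violates constraint 1: syllable 2 coda /tz/ has 2 consonants (> 1) → ill-formed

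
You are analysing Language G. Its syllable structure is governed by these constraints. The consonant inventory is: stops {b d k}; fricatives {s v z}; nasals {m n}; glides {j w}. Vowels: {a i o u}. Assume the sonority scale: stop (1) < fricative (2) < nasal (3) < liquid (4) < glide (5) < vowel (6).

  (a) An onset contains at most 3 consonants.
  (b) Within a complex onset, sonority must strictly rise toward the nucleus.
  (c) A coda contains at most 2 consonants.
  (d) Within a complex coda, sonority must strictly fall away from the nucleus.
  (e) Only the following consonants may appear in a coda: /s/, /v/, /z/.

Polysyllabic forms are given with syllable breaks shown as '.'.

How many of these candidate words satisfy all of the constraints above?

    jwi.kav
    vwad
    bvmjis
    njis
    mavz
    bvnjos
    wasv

jwi.kav — violates constraint (b): syllable 1 onset /jw/: /j/ (glide, 5) → /w/ (glide, 5) does not rise → phonotactically illegal
vwad — violates constraint (e): syllable 1 coda contains /d/, which is not a licensed coda consonant → phonotactically illegal
bvmjis — violates constraint (a): syllable 1 onset /bvmj/ has 4 consonants (> 3) → phonotactically illegal
njis — σ1 onset /nj/ (3→5 rises), coda /s/ ok → phonotactically legal
mavz — violates constraint (d): syllable 1 coda /vz/: /v/ (fricative, 2) → /z/ (fricative, 2) does not fall → phonotactically illegal
bvnjos — violates constraint (a): syllable 1 onset /bvnj/ has 4 consonants (> 3) → phonotactically illegal
wasv — violates constraint (d): syllable 1 coda /sv/: /s/ (fricative, 2) → /v/ (fricative, 2) does not fall → phonotactically illegal
Phonotactically legal: njis → 1.

1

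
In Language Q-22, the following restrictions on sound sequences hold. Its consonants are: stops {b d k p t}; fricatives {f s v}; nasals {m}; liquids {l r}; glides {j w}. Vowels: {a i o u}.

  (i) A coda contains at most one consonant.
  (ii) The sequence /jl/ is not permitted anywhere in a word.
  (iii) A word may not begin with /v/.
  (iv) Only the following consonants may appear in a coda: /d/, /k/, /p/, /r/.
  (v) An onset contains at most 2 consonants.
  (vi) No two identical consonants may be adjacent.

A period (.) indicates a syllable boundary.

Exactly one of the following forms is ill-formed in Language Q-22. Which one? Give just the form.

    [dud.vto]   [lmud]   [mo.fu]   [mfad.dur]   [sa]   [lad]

[mfad.dur]

[dud.vto] — σ1 onset /d/, coda /d/ ok; σ2 onset /vt/ (2C), coda /∅/ ok → well-formed
[lmud] — σ1 onset /lm/ (2C), coda /d/ ok → well-formed
[mo.fu] — σ1 onset /m/, coda /∅/ ok; σ2 onset /f/, coda /∅/ ok → well-formed
[mfad.dur] — violates constraint (vi): adjacent identical consonants /dd/ → ill-formed
[sa] — σ1 onset /s/, coda /∅/ ok → well-formed
[lad] — σ1 onset /l/, coda /d/ ok → well-formed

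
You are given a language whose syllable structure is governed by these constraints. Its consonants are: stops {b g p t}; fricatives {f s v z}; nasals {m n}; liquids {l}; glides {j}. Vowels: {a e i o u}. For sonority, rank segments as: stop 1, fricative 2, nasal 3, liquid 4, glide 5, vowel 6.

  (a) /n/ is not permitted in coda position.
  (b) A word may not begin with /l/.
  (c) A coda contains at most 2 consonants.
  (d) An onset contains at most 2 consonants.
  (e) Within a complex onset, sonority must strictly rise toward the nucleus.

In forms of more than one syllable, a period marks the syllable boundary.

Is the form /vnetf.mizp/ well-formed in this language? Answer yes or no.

/vnetf.mizp/ — σ1 onset /vn/ (2→3 rises), coda /tf/ (2C) ok; σ2 onset /m/, coda /zp/ (2C) ok → well-formed

yes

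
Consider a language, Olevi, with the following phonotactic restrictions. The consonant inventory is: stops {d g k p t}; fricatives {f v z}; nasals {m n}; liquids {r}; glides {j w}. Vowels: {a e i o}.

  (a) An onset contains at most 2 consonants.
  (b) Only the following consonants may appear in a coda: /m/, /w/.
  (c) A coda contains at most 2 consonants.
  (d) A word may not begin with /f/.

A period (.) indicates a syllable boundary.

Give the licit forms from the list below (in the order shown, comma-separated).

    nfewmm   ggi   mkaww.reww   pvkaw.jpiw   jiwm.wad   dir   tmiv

nfewmm — violates constraint (c): syllable 1 coda /wmm/ has 3 consonants (> 2) → illicit
ggi — σ1 onset /gg/ (2C), coda /∅/ ok → licit
mkaww.reww — σ1 onset /mk/ (2C), coda /ww/ (2C) ok; σ2 onset /r/, coda /ww/ (2C) ok → licit
pvkaw.jpiw — violates constraint (a): syllable 1 onset /pvk/ has 3 consonants (> 2) → illicit
jiwm.wad — violates constraint (b): syllable 2 coda contains /d/, which is not a licensed coda consonant → illicit
dir — violates constraint (b): syllable 1 coda contains /r/, which is not a licensed coda consonant → illicit
tmiv — violates constraint (b): syllable 1 coda contains /v/, which is not a licensed coda consonant → illicit

ggi, mkaww.reww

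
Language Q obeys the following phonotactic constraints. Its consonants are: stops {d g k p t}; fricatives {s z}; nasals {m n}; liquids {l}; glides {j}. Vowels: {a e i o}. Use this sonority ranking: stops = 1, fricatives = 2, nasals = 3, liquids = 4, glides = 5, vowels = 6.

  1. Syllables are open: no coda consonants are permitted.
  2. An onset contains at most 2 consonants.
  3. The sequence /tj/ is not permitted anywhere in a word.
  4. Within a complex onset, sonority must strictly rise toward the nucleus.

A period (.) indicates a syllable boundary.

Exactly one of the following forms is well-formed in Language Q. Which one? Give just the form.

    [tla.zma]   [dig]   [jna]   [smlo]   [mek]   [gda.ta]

[tla.zma]

[tla.zma] — σ1 onset /tl/ (1→4 rises), coda /∅/ ok; σ2 onset /zm/ (2→3 rises), coda /∅/ ok → well-formed
[dig] — violates constraint 1: syllable 1 coda /g/ has 1 consonant (> 0) → ill-formed
[jna] — violates constraint 4: syllable 1 onset /jn/: /j/ (glide, 5) → /n/ (nasal, 3) does not rise → ill-formed
[smlo] — violates constraint 2: syllable 1 onset /sml/ has 3 consonants (> 2) → ill-formed
[mek] — violates constraint 1: syllable 1 coda /k/ has 1 consonant (> 0) → ill-formed
[gda.ta] — violates constraint 4: syllable 1 onset /gd/: /g/ (stop, 1) → /d/ (stop, 1) does not rise → ill-formed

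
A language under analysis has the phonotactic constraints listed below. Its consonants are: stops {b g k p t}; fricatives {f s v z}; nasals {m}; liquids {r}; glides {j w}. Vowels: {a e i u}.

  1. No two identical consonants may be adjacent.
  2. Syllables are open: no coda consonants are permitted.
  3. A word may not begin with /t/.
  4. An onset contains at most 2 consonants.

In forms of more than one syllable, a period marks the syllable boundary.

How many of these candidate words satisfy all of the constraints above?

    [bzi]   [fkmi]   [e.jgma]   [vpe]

[bzi] — σ1 onset /bz/ (2C), coda /∅/ ok → phonotactically legal
[fkmi] — violates constraint 4: syllable 1 onset /fkm/ has 3 consonants (> 2) → phonotactically illegal
[e.jgma] — violates constraint 4: syllable 2 onset /jgm/ has 3 consonants (> 2) → phonotactically illegal
[vpe] — σ1 onset /vp/ (2C), coda /∅/ ok → phonotactically legal
Phonotactically legal: [bzi], [vpe] → 2.

2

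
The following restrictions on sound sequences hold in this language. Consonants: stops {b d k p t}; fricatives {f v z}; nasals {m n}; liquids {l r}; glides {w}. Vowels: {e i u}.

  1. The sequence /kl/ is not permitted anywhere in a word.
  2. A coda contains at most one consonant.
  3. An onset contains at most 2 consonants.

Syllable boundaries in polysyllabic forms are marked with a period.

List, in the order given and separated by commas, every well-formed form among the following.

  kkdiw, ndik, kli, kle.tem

kkdiw — violates constraint 3: syllable 1 onset /kkd/ has 3 consonants (> 2) → ill-formed
ndik — σ1 onset /nd/ (2C), coda /k/ ok → well-formed
kli — violates constraint 1: contains banned sequence /kl/ → ill-formed
kle.tem — violates constraint 1: contains banned sequence /kl/ → ill-formed

ndik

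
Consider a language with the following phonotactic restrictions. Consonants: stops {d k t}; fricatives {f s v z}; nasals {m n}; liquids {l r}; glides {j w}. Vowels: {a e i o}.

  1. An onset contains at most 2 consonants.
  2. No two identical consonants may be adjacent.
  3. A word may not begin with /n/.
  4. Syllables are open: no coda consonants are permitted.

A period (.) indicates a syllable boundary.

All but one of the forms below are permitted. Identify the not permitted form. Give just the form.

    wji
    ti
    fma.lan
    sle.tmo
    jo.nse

wji — σ1 onset /wj/ (2C), coda /∅/ ok → permitted
ti — σ1 onset /t/, coda /∅/ ok → permitted
fma.lan — violates constraint 4: syllable 2 coda /n/ has 1 consonant (> 0) → not permitted
sle.tmo — σ1 onset /sl/ (2C), coda /∅/ ok; σ2 onset /tm/ (2C), coda /∅/ ok → permitted
jo.nse — σ1 onset /j/, coda /∅/ ok; σ2 onset /ns/ (2C), coda /∅/ ok → permitted

fma.lan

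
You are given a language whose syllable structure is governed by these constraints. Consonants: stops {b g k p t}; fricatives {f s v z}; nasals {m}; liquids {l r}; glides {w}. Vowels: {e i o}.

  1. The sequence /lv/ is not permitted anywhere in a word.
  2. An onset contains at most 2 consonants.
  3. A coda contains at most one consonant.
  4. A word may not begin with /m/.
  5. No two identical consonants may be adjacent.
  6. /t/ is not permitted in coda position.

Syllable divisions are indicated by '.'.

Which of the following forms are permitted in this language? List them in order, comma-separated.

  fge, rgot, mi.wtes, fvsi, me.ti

fge

fge — σ1 onset /fg/ (2C), coda /∅/ ok → permitted
rgot — violates constraint 6: syllable 1 coda contains /t/ → not permitted
mi.wtes — violates constraint 4: word begins with /m/ → not permitted
fvsi — violates constraint 2: syllable 1 onset /fvs/ has 3 consonants (> 2) → not permitted
me.ti — violates constraint 4: word begins with /m/ → not permitted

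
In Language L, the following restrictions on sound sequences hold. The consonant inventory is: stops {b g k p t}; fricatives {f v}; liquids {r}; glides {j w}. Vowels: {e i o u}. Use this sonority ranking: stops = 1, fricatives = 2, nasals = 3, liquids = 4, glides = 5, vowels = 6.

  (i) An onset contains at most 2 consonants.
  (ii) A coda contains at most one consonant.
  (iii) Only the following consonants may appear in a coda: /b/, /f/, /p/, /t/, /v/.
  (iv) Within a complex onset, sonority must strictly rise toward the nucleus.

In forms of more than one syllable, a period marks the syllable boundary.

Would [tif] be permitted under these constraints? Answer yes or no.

yes

[tif] — σ1 onset /t/, coda /f/ ok → permitted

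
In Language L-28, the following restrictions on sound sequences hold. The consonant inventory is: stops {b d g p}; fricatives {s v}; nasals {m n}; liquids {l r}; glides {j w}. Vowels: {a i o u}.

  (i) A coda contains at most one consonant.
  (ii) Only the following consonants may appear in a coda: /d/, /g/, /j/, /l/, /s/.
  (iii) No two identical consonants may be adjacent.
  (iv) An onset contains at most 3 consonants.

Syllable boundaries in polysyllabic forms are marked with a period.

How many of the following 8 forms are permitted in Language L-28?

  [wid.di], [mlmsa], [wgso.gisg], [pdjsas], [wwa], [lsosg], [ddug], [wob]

[wid.di] — violates constraint (iii): adjacent identical consonants /dd/ → not permitted
[mlmsa] — violates constraint (iv): syllable 1 onset /mlms/ has 4 consonants (> 3) → not permitted
[wgso.gisg] — violates constraint (i): syllable 2 coda /sg/ has 2 consonants (> 1) → not permitted
[pdjsas] — violates constraint (iv): syllable 1 onset /pdjs/ has 4 consonants (> 3) → not permitted
[wwa] — violates constraint (iii): adjacent identical consonants /ww/ → not permitted
[lsosg] — violates constraint (i): syllable 1 coda /sg/ has 2 consonants (> 1) → not permitted
[ddug] — violates constraint (iii): adjacent identical consonants /dd/ → not permitted
[wob] — violates constraint (ii): syllable 1 coda contains /b/, which is not a licensed coda consonant → not permitted
No form is permitted → 0.

0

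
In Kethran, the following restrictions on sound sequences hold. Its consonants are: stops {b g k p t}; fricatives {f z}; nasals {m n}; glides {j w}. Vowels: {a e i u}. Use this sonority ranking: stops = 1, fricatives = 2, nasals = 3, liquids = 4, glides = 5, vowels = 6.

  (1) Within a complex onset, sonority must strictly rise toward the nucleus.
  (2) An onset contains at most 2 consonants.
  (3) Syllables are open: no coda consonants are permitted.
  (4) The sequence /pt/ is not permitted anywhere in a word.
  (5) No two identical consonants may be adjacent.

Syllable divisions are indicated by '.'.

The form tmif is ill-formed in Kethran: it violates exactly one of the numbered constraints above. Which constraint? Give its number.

3

tmif: syllable 1 coda /f/ has 1 consonant (> 0).
This is a violation of constraint 3: "Syllables are open: no coda consonants are permitted."
The remaining constraints (1, 2, 4, 5) are satisfied.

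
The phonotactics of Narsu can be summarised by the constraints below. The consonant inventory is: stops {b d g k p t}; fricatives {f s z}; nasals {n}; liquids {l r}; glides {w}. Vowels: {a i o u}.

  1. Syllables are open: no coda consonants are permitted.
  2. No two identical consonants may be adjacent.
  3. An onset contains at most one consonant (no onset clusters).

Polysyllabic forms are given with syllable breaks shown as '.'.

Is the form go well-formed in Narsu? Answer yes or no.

go — σ1 onset /g/, coda /∅/ ok → well-formed

yes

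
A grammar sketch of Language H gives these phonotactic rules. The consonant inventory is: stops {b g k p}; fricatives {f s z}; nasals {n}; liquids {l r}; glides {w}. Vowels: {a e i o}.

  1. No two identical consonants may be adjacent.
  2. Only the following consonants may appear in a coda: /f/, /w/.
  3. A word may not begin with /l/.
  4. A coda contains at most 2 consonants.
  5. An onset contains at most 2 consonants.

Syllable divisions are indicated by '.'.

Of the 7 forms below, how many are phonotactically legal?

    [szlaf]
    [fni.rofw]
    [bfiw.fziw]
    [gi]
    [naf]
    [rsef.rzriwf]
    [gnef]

[szlaf] — violates constraint 5: syllable 1 onset /szl/ has 3 consonants (> 2) → phonotactically illegal
[fni.rofw] — σ1 onset /fn/ (2C), coda /∅/ ok; σ2 onset /r/, coda /fw/ (2C) ok → phonotactically legal
[bfiw.fziw] — σ1 onset /bf/ (2C), coda /w/ ok; σ2 onset /fz/ (2C), coda /w/ ok → phonotactically legal
[gi] — σ1 onset /g/, coda /∅/ ok → phonotactically legal
[naf] — σ1 onset /n/, coda /f/ ok → phonotactically legal
[rsef.rzriwf] — violates constraint 5: syllable 2 onset /rzr/ has 3 consonants (> 2) → phonotactically illegal
[gnef] — σ1 onset /gn/ (2C), coda /f/ ok → phonotactically legal
Phonotactically legal: [fni.rofw], [bfiw.fziw], [gi], [naf], [gnef] → 5.

5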